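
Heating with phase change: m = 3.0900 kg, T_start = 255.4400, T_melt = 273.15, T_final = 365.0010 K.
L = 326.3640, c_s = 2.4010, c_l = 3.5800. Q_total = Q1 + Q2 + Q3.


Q1 (sensible, solid) = 3.0900 * 2.4010 * 17.7100 = 131.3921 kJ
Q2 (latent) = 3.0900 * 326.3640 = 1008.4648 kJ
Q3 (sensible, liquid) = 3.0900 * 3.5800 * 91.8510 = 1016.0741 kJ
Q_total = 2155.9310 kJ

2155.9310 kJ


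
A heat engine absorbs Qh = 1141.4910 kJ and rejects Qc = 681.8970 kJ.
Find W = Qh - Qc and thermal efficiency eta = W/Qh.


W = 1141.4910 - 681.8970 = 459.5940 kJ
eta = 459.5940 / 1141.4910 = 0.4026 = 40.2626%

W = 459.5940 kJ, eta = 40.2626%


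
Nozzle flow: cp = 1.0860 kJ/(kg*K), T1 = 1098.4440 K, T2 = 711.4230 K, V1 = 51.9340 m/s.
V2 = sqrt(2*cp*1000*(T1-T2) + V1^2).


dT = 387.0210 K
2*cp*1000*dT = 840609.6120
V1^2 = 2697.1404
V2 = sqrt(843306.7524) = 918.3173 m/s

918.3173 m/s


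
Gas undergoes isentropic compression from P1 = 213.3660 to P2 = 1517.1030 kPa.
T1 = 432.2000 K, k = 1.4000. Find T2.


(k-1)/k = 0.2857
(P2/P1)^exp = 1.7514
T2 = 432.2000 * 1.7514 = 756.9756 K

756.9756 K


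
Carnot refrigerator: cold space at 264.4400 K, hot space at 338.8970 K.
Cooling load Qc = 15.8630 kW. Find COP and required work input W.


COP = 264.4400 / 74.4570 = 3.5516
W = 15.8630 / 3.5516 = 4.4665 kW

COP = 3.5516, W = 4.4665 kW


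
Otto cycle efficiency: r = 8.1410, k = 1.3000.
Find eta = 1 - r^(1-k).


r^(k-1) = 1.8759
eta = 1 - 1/1.8759 = 0.4669 = 46.6915%

46.6915%


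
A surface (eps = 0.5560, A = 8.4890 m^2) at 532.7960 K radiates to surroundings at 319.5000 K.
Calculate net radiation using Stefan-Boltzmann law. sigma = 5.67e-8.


T^4 = 8.0583e+10
Tsurr^4 = 1.0420e+10
Q = 0.5560 * 5.67e-8 * 8.4890 * 7.0163e+10 = 18776.7596 W

18776.7596 W


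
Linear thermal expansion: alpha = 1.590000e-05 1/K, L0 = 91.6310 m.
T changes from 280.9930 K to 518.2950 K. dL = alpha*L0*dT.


dT = 237.3020 K
dL = 1.590000e-05 * 91.6310 * 237.3020 = 0.345733 m
L_final = 91.976733 m

dL = 0.345733 m


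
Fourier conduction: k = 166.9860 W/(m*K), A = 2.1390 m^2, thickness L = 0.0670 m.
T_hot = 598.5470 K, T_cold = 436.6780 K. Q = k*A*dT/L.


dT = 161.8690 K
Q = 166.9860 * 2.1390 * 161.8690 / 0.0670 = 862938.2652 W

862938.2652 W


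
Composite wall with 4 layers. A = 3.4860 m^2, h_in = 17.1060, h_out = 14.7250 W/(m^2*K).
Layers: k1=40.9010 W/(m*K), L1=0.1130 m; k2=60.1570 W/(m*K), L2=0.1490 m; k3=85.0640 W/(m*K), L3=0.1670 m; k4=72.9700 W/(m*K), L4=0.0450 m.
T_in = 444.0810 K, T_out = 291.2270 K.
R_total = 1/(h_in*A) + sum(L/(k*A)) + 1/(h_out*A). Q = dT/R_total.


R_conv_in = 1/(17.1060*3.4860) = 0.0168
R_1 = 0.1130/(40.9010*3.4860) = 0.0008
R_2 = 0.1490/(60.1570*3.4860) = 0.0007
R_3 = 0.1670/(85.0640*3.4860) = 0.0006
R_4 = 0.0450/(72.9700*3.4860) = 0.0002
R_conv_out = 1/(14.7250*3.4860) = 0.0195
R_total = 0.0385 K/W
Q = 152.8540 / 0.0385 = 3970.8469 W

R_total = 0.0385 K/W, Q = 3970.8469 W


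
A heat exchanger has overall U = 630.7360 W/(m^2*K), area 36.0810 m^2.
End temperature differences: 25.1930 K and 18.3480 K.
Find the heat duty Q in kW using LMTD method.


LMTD = 21.5900 K
Q = 630.7360 * 36.0810 * 21.5900 = 491335.2302 W = 491.3352 kW

491.3352 kW


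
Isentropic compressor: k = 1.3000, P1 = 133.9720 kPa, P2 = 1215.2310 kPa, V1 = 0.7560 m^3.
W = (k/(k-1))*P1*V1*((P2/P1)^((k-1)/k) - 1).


(k-1)/k = 0.2308
(P2/P1)^exp = 1.6634
W = 4.3333 * 133.9720 * 0.7560 * (1.6634 - 1) = 291.1582 kJ

291.1582 kJ


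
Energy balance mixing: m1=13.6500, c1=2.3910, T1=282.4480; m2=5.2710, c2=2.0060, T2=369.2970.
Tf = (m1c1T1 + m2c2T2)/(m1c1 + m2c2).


num = 13123.1061
den = 43.2108
Tf = 303.6998 K

303.6998 K


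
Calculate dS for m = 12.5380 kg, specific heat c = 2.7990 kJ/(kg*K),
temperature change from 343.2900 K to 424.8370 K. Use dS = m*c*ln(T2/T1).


T2/T1 = 1.2375
ln(T2/T1) = 0.2131
dS = 12.5380 * 2.7990 * 0.2131 = 7.4796 kJ/K

7.4796 kJ/K


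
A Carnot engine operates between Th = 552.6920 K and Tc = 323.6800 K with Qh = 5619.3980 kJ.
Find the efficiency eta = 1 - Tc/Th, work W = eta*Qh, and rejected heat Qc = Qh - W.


eta = 1 - 323.6800/552.6920 = 0.4144
W = 0.4144 * 5619.3980 = 2328.4389 kJ
Qc = 5619.3980 - 2328.4389 = 3290.9591 kJ

eta = 41.4357%, W = 2328.4389 kJ, Qc = 3290.9591 kJ


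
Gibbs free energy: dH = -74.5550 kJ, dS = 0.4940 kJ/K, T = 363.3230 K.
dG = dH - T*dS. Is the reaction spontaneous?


T*dS = 363.3230 * 0.4940 = 179.4816 kJ
dG = -74.5550 - 179.4816 = -254.0366 kJ (spontaneous)

dG = -254.0366 kJ, spontaneous


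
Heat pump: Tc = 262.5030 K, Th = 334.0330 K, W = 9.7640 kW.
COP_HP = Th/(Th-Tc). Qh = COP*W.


COP = 334.0330 / 71.5300 = 4.6698
Qh = 4.6698 * 9.7640 = 45.5962 kW

COP = 4.6698, Qh = 45.5962 kW


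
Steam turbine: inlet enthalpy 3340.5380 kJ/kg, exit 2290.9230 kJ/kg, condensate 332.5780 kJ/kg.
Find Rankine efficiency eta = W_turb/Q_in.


W = 1049.6150 kJ/kg
Q_in = 3007.9600 kJ/kg
eta = 0.3489 = 34.8946%

eta = 34.8946%


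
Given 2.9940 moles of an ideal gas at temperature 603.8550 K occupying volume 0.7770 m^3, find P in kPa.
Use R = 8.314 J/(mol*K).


P = nRT/V = 2.9940 * 8.314 * 603.8550 / 0.7770
= 15031.2287 / 0.7770 = 19345.2107 Pa = 19.3452 kPa

19.3452 kPa


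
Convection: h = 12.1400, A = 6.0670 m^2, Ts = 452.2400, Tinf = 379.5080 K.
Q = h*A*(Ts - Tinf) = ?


dT = 72.7320 K
Q = 12.1400 * 6.0670 * 72.7320 = 5356.9576 W

5356.9576 W


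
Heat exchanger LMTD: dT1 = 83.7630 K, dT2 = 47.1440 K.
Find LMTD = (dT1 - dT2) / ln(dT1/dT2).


dT1/dT2 = 1.7767
ln(dT1/dT2) = 0.5748
LMTD = 36.6190 / 0.5748 = 63.7091 K

63.7091 K


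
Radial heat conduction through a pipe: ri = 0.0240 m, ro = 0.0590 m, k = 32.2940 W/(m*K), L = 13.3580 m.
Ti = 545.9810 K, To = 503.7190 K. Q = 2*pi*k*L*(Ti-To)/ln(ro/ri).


dT = 42.2620 K
ln(ro/ri) = 0.8995
Q = 2*pi*32.2940*13.3580*42.2620 / 0.8995 = 127350.2900 W

127350.2900 W


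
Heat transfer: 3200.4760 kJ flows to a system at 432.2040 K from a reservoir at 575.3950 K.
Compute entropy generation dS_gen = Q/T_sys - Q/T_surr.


dS_sys = 3200.4760/432.2040 = 7.4050 kJ/K
dS_surr = -3200.4760/575.3950 = -5.5622 kJ/K
dS_gen = 7.4050 - 5.5622 = 1.8428 kJ/K (irreversible)

dS_gen = 1.8428 kJ/K, irreversible


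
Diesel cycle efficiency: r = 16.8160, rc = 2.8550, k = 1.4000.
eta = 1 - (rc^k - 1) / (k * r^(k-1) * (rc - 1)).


r^(k-1) = 3.0924
rc^k = 4.3436
eta = 0.5837 = 58.3657%

58.3657%


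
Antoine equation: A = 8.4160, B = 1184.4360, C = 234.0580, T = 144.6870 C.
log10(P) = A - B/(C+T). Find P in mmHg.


C+T = 378.7450
B/(C+T) = 3.1273
log10(P) = 8.4160 - 3.1273 = 5.2887
P = 10^5.2887 = 194417.3206 mmHg

194417.3206 mmHg


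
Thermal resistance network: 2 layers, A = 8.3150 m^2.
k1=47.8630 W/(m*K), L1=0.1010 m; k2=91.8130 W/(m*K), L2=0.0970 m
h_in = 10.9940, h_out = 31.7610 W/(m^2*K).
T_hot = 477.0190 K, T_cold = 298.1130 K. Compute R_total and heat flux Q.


R_conv_in = 1/(10.9940*8.3150) = 0.0109
R_1 = 0.1010/(47.8630*8.3150) = 0.0003
R_2 = 0.0970/(91.8130*8.3150) = 0.0001
R_conv_out = 1/(31.7610*8.3150) = 0.0038
R_total = 0.0151 K/W
Q = 178.9060 / 0.0151 = 11842.9818 W

R_total = 0.0151 K/W, Q = 11842.9818 W


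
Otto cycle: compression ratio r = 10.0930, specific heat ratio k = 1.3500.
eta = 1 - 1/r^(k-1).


r^(k-1) = 2.2460
eta = 1 - 1/2.2460 = 0.5548 = 55.4761%

55.4761%


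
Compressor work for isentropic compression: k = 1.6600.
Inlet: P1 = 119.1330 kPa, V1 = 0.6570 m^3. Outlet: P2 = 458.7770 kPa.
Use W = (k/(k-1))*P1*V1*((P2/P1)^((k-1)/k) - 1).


(k-1)/k = 0.3976
(P2/P1)^exp = 1.7093
W = 2.5152 * 119.1330 * 0.6570 * (1.7093 - 1) = 139.6330 kJ

139.6330 kJ


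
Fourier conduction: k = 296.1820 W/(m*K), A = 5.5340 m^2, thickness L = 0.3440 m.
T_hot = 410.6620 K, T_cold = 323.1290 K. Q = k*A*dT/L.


dT = 87.5330 K
Q = 296.1820 * 5.5340 * 87.5330 / 0.3440 = 417072.1462 W

417072.1462 W


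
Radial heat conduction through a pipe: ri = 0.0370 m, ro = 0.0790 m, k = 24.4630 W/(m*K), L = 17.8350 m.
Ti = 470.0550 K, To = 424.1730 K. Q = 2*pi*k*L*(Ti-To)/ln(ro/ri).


dT = 45.8820 K
ln(ro/ri) = 0.7585
Q = 2*pi*24.4630*17.8350*45.8820 / 0.7585 = 165818.2435 W

165818.2435 W


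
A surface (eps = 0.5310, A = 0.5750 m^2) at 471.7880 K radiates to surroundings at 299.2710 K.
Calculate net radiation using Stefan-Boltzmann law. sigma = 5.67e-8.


T^4 = 4.9544e+10
Tsurr^4 = 8.0216e+09
Q = 0.5310 * 5.67e-8 * 0.5750 * 4.1522e+10 = 718.8266 W

718.8266 W


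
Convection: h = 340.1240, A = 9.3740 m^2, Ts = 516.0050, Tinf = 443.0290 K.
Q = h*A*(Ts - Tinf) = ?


dT = 72.9760 K
Q = 340.1240 * 9.3740 * 72.9760 = 232671.0137 W

232671.0137 W


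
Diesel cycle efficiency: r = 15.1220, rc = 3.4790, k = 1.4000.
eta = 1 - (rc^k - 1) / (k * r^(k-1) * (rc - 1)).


r^(k-1) = 2.9638
rc^k = 5.7284
eta = 0.5403 = 54.0305%

54.0305%


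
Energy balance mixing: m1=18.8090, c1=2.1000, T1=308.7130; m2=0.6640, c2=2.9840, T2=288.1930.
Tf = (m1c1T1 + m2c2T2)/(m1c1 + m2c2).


num = 12764.8426
den = 41.4803
Tf = 307.7328 K

307.7328 K


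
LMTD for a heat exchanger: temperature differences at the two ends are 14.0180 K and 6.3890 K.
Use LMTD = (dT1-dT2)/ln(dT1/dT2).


dT1/dT2 = 2.1941
ln(dT1/dT2) = 0.7858
LMTD = 7.6290 / 0.7858 = 9.7090 K

9.7090 K


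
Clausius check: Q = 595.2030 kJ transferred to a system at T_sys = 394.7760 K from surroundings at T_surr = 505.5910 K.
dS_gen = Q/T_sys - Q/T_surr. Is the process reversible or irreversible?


dS_sys = 595.2030/394.7760 = 1.5077 kJ/K
dS_surr = -595.2030/505.5910 = -1.1772 kJ/K
dS_gen = 1.5077 - 1.1772 = 0.3305 kJ/K (irreversible)

dS_gen = 0.3305 kJ/K, irreversible


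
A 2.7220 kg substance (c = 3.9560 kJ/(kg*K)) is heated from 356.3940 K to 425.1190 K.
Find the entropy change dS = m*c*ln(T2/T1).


T2/T1 = 1.1928
ln(T2/T1) = 0.1763
dS = 2.7220 * 3.9560 * 0.1763 = 1.8988 kJ/K

1.8988 kJ/K


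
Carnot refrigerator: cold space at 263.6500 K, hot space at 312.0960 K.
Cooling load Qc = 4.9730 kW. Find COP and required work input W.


COP = 263.6500 / 48.4460 = 5.4421
W = 4.9730 / 5.4421 = 0.9138 kW

COP = 5.4421, W = 0.9138 kW


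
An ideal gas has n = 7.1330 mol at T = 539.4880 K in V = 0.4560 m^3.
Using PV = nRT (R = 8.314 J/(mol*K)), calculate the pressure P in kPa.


P = nRT/V = 7.1330 * 8.314 * 539.4880 / 0.4560
= 31993.6680 / 0.4560 = 70161.5525 Pa = 70.1616 kPa

70.1616 kPa


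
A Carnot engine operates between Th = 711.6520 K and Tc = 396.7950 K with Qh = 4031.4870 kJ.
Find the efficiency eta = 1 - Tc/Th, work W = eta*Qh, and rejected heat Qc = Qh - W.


eta = 1 - 396.7950/711.6520 = 0.4424
W = 0.4424 * 4031.4870 = 1783.6554 kJ
Qc = 4031.4870 - 1783.6554 = 2247.8316 kJ

eta = 44.2431%, W = 1783.6554 kJ, Qc = 2247.8316 kJ


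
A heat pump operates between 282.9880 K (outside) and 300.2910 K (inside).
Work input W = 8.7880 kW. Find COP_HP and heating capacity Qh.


COP = 300.2910 / 17.3030 = 17.3549
Qh = 17.3549 * 8.7880 = 152.5144 kW

COP = 17.3549, Qh = 152.5144 kW


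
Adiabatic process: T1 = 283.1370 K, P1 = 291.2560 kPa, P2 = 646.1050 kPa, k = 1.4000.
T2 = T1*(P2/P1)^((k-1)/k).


(k-1)/k = 0.2857
(P2/P1)^exp = 1.2556
T2 = 283.1370 * 1.2556 = 355.5182 K

355.5182 K


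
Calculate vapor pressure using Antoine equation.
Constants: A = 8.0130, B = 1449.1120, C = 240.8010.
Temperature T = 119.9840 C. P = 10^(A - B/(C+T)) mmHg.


C+T = 360.7850
B/(C+T) = 4.0166
log10(P) = 8.0130 - 4.0166 = 3.9964
P = 10^3.9964 = 9918.5276 mmHg

9918.5276 mmHg


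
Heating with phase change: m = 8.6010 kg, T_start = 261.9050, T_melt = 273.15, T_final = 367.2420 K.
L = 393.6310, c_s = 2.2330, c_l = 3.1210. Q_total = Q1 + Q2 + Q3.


Q1 (sensible, solid) = 8.6010 * 2.2330 * 11.2450 = 215.9718 kJ
Q2 (latent) = 8.6010 * 393.6310 = 3385.6202 kJ
Q3 (sensible, liquid) = 8.6010 * 3.1210 * 94.0920 = 2525.7794 kJ
Q_total = 6127.3715 kJ

6127.3715 kJ


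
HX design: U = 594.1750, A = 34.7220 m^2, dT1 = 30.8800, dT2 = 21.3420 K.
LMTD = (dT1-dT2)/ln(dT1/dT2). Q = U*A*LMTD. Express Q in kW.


LMTD = 25.8180 K
Q = 594.1750 * 34.7220 * 25.8180 = 532650.3212 W = 532.6503 kW

532.6503 kW


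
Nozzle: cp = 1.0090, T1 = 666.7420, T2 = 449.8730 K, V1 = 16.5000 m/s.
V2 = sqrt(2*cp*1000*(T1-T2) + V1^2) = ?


dT = 216.8690 K
2*cp*1000*dT = 437641.6420
V1^2 = 272.2500
V2 = sqrt(437913.8920) = 661.7506 m/s

661.7506 m/s


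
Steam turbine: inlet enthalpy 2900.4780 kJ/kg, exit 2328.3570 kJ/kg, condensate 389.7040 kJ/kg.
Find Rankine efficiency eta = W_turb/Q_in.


W = 572.1210 kJ/kg
Q_in = 2510.7740 kJ/kg
eta = 0.2279 = 22.7866%

eta = 22.7866%


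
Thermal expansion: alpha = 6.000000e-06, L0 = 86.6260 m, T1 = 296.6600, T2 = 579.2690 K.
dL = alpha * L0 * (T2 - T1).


dT = 282.6090 K
dL = 6.000000e-06 * 86.6260 * 282.6090 = 0.146888 m
L_final = 86.772888 m

dL = 0.146888 m


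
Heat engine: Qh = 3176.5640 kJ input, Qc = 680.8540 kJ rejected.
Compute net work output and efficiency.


W = 3176.5640 - 680.8540 = 2495.7100 kJ
eta = 2495.7100 / 3176.5640 = 0.7857 = 78.5663%

W = 2495.7100 kJ, eta = 78.5663%


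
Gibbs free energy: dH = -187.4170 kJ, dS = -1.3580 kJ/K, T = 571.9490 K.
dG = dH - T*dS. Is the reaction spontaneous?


T*dS = 571.9490 * -1.3580 = -776.7067 kJ
dG = -187.4170 + 776.7067 = 589.2897 kJ (non-spontaneous)

dG = 589.2897 kJ, non-spontaneous


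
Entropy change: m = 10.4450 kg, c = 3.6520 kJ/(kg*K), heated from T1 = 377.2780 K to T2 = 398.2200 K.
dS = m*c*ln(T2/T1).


T2/T1 = 1.0555
ln(T2/T1) = 0.0540
dS = 10.4450 * 3.6520 * 0.0540 = 2.0607 kJ/K

2.0607 kJ/K


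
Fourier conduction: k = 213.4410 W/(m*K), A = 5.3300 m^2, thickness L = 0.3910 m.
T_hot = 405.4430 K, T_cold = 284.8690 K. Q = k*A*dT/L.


dT = 120.5740 K
Q = 213.4410 * 5.3300 * 120.5740 / 0.3910 = 350818.0800 W

350818.0800 W


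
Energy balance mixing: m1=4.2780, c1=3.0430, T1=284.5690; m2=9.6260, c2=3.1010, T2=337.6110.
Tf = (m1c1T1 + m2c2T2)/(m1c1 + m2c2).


num = 13782.2708
den = 42.8682
Tf = 321.5035 K

321.5035 K


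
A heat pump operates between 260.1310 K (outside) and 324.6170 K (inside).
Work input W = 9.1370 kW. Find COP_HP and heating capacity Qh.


COP = 324.6170 / 64.4860 = 5.0339
Qh = 5.0339 * 9.1370 = 45.9949 kW

COP = 5.0339, Qh = 45.9949 kW


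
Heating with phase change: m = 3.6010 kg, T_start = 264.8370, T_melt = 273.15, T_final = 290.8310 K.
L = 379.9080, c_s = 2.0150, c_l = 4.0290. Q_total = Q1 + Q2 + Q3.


Q1 (sensible, solid) = 3.6010 * 2.0150 * 8.3130 = 60.3193 kJ
Q2 (latent) = 3.6010 * 379.9080 = 1368.0487 kJ
Q3 (sensible, liquid) = 3.6010 * 4.0290 * 17.6810 = 256.5235 kJ
Q_total = 1684.8915 kJ

1684.8915 kJ


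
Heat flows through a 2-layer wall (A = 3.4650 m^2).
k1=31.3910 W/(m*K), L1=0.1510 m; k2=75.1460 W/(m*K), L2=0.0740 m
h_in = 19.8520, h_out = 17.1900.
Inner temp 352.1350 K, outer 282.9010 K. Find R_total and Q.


R_conv_in = 1/(19.8520*3.4650) = 0.0145
R_1 = 0.1510/(31.3910*3.4650) = 0.0014
R_2 = 0.0740/(75.1460*3.4650) = 0.0003
R_conv_out = 1/(17.1900*3.4650) = 0.0168
R_total = 0.0330 K/W
Q = 69.2340 / 0.0330 = 2098.0704 W

R_total = 0.0330 K/W, Q = 2098.0704 W


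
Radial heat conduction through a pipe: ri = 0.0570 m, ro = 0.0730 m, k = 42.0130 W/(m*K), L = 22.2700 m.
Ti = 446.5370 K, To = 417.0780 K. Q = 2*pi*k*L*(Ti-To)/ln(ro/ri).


dT = 29.4590 K
ln(ro/ri) = 0.2474
Q = 2*pi*42.0130*22.2700*29.4590 / 0.2474 = 699983.3939 W

699983.3939 W


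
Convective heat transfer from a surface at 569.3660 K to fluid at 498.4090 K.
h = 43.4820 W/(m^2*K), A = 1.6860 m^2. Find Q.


dT = 70.9570 K
Q = 43.4820 * 1.6860 * 70.9570 = 5201.9039 W

5201.9039 W


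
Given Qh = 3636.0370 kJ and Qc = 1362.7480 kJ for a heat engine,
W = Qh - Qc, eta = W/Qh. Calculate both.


W = 3636.0370 - 1362.7480 = 2273.2890 kJ
eta = 2273.2890 / 3636.0370 = 0.6252 = 62.5211%

W = 2273.2890 kJ, eta = 62.5211%


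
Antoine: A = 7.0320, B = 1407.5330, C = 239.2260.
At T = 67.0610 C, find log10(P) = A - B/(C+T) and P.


C+T = 306.2870
B/(C+T) = 4.5955
log10(P) = 7.0320 - 4.5955 = 2.4365
P = 10^2.4365 = 273.2304 mmHg

273.2304 mmHg


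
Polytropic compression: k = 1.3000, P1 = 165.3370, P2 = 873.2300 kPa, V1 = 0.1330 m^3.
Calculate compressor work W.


(k-1)/k = 0.2308
(P2/P1)^exp = 1.4682
W = 4.3333 * 165.3370 * 0.1330 * (1.4682 - 1) = 44.6161 kJ

44.6161 kJ


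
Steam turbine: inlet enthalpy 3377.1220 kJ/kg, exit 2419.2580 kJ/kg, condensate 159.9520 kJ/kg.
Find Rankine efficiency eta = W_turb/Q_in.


W = 957.8640 kJ/kg
Q_in = 3217.1700 kJ/kg
eta = 0.2977 = 29.7735%

eta = 29.7735%


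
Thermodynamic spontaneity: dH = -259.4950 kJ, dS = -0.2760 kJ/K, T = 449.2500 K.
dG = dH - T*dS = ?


T*dS = 449.2500 * -0.2760 = -123.9930 kJ
dG = -259.4950 + 123.9930 = -135.5020 kJ (spontaneous)

dG = -135.5020 kJ, spontaneous


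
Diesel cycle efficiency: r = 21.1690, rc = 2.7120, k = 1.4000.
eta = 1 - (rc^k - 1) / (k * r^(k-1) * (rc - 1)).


r^(k-1) = 3.3906
rc^k = 4.0421
eta = 0.6257 = 62.5666%

62.5666%


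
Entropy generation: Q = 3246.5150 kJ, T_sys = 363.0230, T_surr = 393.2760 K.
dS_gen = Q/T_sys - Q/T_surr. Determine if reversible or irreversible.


dS_sys = 3246.5150/363.0230 = 8.9430 kJ/K
dS_surr = -3246.5150/393.2760 = -8.2551 kJ/K
dS_gen = 8.9430 - 8.2551 = 0.6879 kJ/K (irreversible)

dS_gen = 0.6879 kJ/K, irreversible


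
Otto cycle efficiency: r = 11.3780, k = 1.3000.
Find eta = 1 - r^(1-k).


r^(k-1) = 2.0741
eta = 1 - 1/2.0741 = 0.5179 = 51.7852%

51.7852%


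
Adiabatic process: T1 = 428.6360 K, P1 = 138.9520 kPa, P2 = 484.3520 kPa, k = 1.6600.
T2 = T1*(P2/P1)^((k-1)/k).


(k-1)/k = 0.3976
(P2/P1)^exp = 1.6429
T2 = 428.6360 * 1.6429 = 704.2071 K

704.2071 K


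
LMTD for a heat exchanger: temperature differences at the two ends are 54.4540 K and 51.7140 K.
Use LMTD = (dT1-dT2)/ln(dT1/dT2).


dT1/dT2 = 1.0530
ln(dT1/dT2) = 0.0516
LMTD = 2.7400 / 0.0516 = 53.0722 K

53.0722 K


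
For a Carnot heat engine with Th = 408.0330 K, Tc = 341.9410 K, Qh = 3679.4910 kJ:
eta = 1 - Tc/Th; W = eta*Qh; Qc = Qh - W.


eta = 1 - 341.9410/408.0330 = 0.1620
W = 0.1620 * 3679.4910 = 595.9933 kJ
Qc = 3679.4910 - 595.9933 = 3083.4977 kJ

eta = 16.1977%, W = 595.9933 kJ, Qc = 3083.4977 kJ


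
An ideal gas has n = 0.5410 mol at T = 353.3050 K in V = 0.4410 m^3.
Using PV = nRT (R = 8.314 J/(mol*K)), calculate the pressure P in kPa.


P = nRT/V = 0.5410 * 8.314 * 353.3050 / 0.4410
= 1589.1214 / 0.4410 = 3603.4498 Pa = 3.6034 kPa

3.6034 kPa


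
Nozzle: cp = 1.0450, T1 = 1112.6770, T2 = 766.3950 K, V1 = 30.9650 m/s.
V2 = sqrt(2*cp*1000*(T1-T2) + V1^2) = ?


dT = 346.2820 K
2*cp*1000*dT = 723729.3800
V1^2 = 958.8312
V2 = sqrt(724688.2112) = 851.2862 m/s

851.2862 m/s


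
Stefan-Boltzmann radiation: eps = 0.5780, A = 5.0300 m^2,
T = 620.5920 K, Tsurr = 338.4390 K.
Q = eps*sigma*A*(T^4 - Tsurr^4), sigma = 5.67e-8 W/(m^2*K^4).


T^4 = 1.4833e+11
Tsurr^4 = 1.3120e+10
Q = 0.5780 * 5.67e-8 * 5.0300 * 1.3521e+11 = 22288.6702 W

22288.6702 W


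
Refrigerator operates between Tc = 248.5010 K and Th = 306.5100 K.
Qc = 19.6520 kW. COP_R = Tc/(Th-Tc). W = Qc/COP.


COP = 248.5010 / 58.0090 = 4.2838
W = 19.6520 / 4.2838 = 4.5875 kW

COP = 4.2838, W = 4.5875 kW


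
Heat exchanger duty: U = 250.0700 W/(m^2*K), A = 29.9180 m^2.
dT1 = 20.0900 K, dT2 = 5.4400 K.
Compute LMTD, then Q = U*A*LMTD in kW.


LMTD = 11.2137 K
Q = 250.0700 * 29.9180 * 11.2137 = 83896.0031 W = 83.8960 kW

83.8960 kW


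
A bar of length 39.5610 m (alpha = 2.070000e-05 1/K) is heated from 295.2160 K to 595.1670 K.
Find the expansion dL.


dT = 299.9510 K
dL = 2.070000e-05 * 39.5610 * 299.9510 = 0.245634 m
L_final = 39.806634 m

dL = 0.245634 m


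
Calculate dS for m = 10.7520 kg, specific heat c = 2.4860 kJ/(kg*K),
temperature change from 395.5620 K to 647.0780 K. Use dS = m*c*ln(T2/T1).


T2/T1 = 1.6358
ln(T2/T1) = 0.4922
dS = 10.7520 * 2.4860 * 0.4922 = 13.1552 kJ/K

13.1552 kJ/K


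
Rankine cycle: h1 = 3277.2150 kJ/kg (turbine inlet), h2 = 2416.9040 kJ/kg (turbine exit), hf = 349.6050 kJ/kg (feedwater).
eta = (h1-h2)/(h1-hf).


W = 860.3110 kJ/kg
Q_in = 2927.6100 kJ/kg
eta = 0.2939 = 29.3861%

eta = 29.3861%


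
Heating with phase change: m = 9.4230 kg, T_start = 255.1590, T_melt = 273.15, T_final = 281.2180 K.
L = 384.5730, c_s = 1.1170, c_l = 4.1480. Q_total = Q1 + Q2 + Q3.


Q1 (sensible, solid) = 9.4230 * 1.1170 * 17.9910 = 189.3641 kJ
Q2 (latent) = 9.4230 * 384.5730 = 3623.8314 kJ
Q3 (sensible, liquid) = 9.4230 * 4.1480 * 8.0680 = 315.3507 kJ
Q_total = 4128.5462 kJ

4128.5462 kJ


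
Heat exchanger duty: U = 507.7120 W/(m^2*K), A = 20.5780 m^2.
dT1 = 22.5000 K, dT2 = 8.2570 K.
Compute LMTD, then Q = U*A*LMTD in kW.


LMTD = 14.2081 K
Q = 507.7120 * 20.5780 * 14.2081 = 148442.2811 W = 148.4423 kW

148.4423 kW


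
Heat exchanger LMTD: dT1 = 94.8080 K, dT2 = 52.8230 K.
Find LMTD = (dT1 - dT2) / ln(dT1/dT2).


dT1/dT2 = 1.7948
ln(dT1/dT2) = 0.5849
LMTD = 41.9850 / 0.5849 = 71.7806 K

71.7806 K


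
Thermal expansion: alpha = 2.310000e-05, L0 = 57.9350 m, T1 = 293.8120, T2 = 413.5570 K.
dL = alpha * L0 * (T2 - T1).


dT = 119.7450 K
dL = 2.310000e-05 * 57.9350 * 119.7450 = 0.160255 m
L_final = 58.095255 m

dL = 0.160255 m


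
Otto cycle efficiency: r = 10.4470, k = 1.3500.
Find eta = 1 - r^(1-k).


r^(k-1) = 2.2732
eta = 1 - 1/2.2732 = 0.5601 = 56.0101%

56.0101%


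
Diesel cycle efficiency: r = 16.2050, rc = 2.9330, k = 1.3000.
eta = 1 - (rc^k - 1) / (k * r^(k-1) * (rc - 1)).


r^(k-1) = 2.3062
rc^k = 4.0505
eta = 0.4736 = 47.3623%

47.3623%


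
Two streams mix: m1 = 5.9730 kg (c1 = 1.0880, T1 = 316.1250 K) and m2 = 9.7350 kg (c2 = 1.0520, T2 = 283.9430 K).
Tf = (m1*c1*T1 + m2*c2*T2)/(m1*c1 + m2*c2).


num = 4962.3002
den = 16.7398
Tf = 296.4365 K

296.4365 K


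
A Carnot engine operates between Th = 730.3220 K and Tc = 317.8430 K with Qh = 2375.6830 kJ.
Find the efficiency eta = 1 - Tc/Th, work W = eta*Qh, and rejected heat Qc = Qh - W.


eta = 1 - 317.8430/730.3220 = 0.5648
W = 0.5648 * 2375.6830 = 1341.7634 kJ
Qc = 2375.6830 - 1341.7634 = 1033.9196 kJ

eta = 56.4791%, W = 1341.7634 kJ, Qc = 1033.9196 kJ


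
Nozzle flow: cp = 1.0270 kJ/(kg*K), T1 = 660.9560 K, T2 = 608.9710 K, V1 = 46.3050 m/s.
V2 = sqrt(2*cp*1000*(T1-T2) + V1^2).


dT = 51.9850 K
2*cp*1000*dT = 106777.1900
V1^2 = 2144.1530
V2 = sqrt(108921.3430) = 330.0323 m/s

330.0323 m/s


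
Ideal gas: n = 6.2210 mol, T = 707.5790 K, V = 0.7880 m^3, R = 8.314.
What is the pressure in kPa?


P = nRT/V = 6.2210 * 8.314 * 707.5790 / 0.7880
= 36596.9722 / 0.7880 = 46442.8582 Pa = 46.4429 kPa

46.4429 kPa


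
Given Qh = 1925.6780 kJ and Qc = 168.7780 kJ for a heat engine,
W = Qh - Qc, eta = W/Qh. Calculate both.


W = 1925.6780 - 168.7780 = 1756.9000 kJ
eta = 1756.9000 / 1925.6780 = 0.9124 = 91.2354%

W = 1756.9000 kJ, eta = 91.2354%


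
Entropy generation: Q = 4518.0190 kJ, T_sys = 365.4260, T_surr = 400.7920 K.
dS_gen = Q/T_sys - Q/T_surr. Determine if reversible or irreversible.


dS_sys = 4518.0190/365.4260 = 12.3637 kJ/K
dS_surr = -4518.0190/400.7920 = -11.2727 kJ/K
dS_gen = 12.3637 - 11.2727 = 1.0910 kJ/K (irreversible)

dS_gen = 1.0910 kJ/K, irreversible


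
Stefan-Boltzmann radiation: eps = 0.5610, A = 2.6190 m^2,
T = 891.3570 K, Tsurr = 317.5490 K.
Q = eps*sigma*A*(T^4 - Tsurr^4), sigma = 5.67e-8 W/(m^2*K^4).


T^4 = 6.3126e+11
Tsurr^4 = 1.0168e+10
Q = 0.5610 * 5.67e-8 * 2.6190 * 6.2109e+11 = 51741.0995 W

51741.0995 W


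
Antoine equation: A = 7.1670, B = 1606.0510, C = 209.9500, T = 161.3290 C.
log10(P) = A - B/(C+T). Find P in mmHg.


C+T = 371.2790
B/(C+T) = 4.3257
log10(P) = 7.1670 - 4.3257 = 2.8413
P = 10^2.8413 = 693.8644 mmHg

693.8644 mmHg


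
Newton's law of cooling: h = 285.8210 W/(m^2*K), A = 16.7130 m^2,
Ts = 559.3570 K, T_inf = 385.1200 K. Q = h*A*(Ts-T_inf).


dT = 174.2370 K
Q = 285.8210 * 16.7130 * 174.2370 = 832317.3205 W

832317.3205 W


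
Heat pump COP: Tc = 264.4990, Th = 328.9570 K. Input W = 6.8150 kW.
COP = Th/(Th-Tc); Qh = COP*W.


COP = 328.9570 / 64.4580 = 5.1034
Qh = 5.1034 * 6.8150 = 34.7799 kW

COP = 5.1034, Qh = 34.7799 kW


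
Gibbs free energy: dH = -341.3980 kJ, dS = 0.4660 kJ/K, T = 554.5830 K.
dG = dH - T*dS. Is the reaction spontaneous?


T*dS = 554.5830 * 0.4660 = 258.4357 kJ
dG = -341.3980 - 258.4357 = -599.8337 kJ (spontaneous)

dG = -599.8337 kJ, spontaneous


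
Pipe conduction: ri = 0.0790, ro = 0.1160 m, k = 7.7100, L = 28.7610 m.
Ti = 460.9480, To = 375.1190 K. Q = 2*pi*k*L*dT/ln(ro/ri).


dT = 85.8290 K
ln(ro/ri) = 0.3841
Q = 2*pi*7.7100*28.7610*85.8290 / 0.3841 = 311300.7056 W

311300.7056 W


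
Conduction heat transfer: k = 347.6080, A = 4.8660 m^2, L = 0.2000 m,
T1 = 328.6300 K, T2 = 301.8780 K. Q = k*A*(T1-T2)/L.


dT = 26.7520 K
Q = 347.6080 * 4.8660 * 26.7520 / 0.2000 = 226249.7602 W

226249.7602 W


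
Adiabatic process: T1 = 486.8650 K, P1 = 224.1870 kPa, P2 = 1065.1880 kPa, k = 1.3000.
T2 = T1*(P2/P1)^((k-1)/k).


(k-1)/k = 0.2308
(P2/P1)^exp = 1.4328
T2 = 486.8650 * 1.4328 = 697.5845 K

697.5845 K


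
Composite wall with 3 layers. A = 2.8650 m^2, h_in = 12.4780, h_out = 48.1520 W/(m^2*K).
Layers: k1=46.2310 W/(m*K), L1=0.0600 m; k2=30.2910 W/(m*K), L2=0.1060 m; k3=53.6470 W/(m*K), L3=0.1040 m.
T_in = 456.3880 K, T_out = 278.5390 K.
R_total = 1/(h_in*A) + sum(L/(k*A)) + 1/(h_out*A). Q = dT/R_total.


R_conv_in = 1/(12.4780*2.8650) = 0.0280
R_1 = 0.0600/(46.2310*2.8650) = 0.0005
R_2 = 0.1060/(30.2910*2.8650) = 0.0012
R_3 = 0.1040/(53.6470*2.8650) = 0.0007
R_conv_out = 1/(48.1520*2.8650) = 0.0072
R_total = 0.0376 K/W
Q = 177.8490 / 0.0376 = 4733.5227 W

R_total = 0.0376 K/W, Q = 4733.5227 W


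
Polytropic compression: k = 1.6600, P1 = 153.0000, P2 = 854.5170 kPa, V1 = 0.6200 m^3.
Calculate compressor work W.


(k-1)/k = 0.3976
(P2/P1)^exp = 1.9816
W = 2.5152 * 153.0000 * 0.6200 * (1.9816 - 1) = 234.1925 kJ

234.1925 kJ


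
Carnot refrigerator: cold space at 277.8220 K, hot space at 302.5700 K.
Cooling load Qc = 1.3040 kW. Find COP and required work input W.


COP = 277.8220 / 24.7480 = 11.2260
W = 1.3040 / 11.2260 = 0.1162 kW

COP = 11.2260, W = 0.1162 kW


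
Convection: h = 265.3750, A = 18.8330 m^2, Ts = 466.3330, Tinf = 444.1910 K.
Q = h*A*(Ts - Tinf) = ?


dT = 22.1420 K
Q = 265.3750 * 18.8330 * 22.1420 = 110661.4509 W

110661.4509 W


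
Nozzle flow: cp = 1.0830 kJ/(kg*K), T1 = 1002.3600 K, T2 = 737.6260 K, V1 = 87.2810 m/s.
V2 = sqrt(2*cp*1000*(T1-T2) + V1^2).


dT = 264.7340 K
2*cp*1000*dT = 573413.8440
V1^2 = 7617.9730
V2 = sqrt(581031.8170) = 762.2544 m/s

762.2544 m/s


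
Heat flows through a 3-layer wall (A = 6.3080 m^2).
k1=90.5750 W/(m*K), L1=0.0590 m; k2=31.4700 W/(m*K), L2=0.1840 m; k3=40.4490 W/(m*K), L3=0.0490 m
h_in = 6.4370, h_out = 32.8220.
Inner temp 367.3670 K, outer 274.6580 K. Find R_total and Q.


R_conv_in = 1/(6.4370*6.3080) = 0.0246
R_1 = 0.0590/(90.5750*6.3080) = 0.0001
R_2 = 0.1840/(31.4700*6.3080) = 0.0009
R_3 = 0.0490/(40.4490*6.3080) = 0.0002
R_conv_out = 1/(32.8220*6.3080) = 0.0048
R_total = 0.0307 K/W
Q = 92.7090 / 0.0307 = 3021.8145 W

R_total = 0.0307 K/W, Q = 3021.8145 W


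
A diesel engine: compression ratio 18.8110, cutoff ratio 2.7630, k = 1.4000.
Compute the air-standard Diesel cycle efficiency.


r^(k-1) = 3.2342
rc^k = 4.1489
eta = 0.6055 = 60.5530%

60.5530%


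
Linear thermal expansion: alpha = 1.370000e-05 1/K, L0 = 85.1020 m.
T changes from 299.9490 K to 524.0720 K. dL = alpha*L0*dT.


dT = 224.1230 K
dL = 1.370000e-05 * 85.1020 * 224.1230 = 0.261304 m
L_final = 85.363304 m

dL = 0.261304 m


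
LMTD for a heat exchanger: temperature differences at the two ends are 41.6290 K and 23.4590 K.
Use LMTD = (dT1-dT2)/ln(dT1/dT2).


dT1/dT2 = 1.7745
ln(dT1/dT2) = 0.5735
LMTD = 18.1700 / 0.5735 = 31.6803 K

31.6803 K


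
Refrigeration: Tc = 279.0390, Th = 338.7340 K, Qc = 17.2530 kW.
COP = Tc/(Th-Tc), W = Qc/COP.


COP = 279.0390 / 59.6950 = 4.6744
W = 17.2530 / 4.6744 = 3.6909 kW

COP = 4.6744, W = 3.6909 kW


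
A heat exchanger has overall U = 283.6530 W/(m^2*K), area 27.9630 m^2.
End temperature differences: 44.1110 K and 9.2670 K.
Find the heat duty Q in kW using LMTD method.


LMTD = 22.3323 K
Q = 283.6530 * 27.9630 * 22.3323 = 177135.2938 W = 177.1353 kW

177.1353 kW


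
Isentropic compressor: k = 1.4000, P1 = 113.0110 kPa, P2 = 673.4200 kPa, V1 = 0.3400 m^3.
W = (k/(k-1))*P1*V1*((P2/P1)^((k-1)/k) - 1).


(k-1)/k = 0.2857
(P2/P1)^exp = 1.6652
W = 3.5000 * 113.0110 * 0.3400 * (1.6652 - 1) = 89.4630 kJ

89.4630 kJ


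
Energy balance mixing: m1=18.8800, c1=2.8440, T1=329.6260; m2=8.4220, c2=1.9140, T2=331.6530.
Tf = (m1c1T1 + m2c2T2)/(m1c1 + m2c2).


num = 23045.3253
den = 69.8144
Tf = 330.0940 K

330.0940 K


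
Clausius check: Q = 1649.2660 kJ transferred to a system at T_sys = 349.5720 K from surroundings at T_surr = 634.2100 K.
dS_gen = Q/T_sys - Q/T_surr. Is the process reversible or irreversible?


dS_sys = 1649.2660/349.5720 = 4.7180 kJ/K
dS_surr = -1649.2660/634.2100 = -2.6005 kJ/K
dS_gen = 4.7180 - 2.6005 = 2.1175 kJ/K (irreversible)

dS_gen = 2.1175 kJ/K, irreversible


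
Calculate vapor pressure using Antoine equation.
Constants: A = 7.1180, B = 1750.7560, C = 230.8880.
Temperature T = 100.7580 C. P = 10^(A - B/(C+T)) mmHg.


C+T = 331.6460
B/(C+T) = 5.2790
log10(P) = 7.1180 - 5.2790 = 1.8390
P = 10^1.8390 = 69.0255 mmHg

69.0255 mmHg


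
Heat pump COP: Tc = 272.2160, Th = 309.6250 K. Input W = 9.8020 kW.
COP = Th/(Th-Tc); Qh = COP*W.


COP = 309.6250 / 37.4090 = 8.2768
Qh = 8.2768 * 9.8020 = 81.1287 kW

COP = 8.2768, Qh = 81.1287 kW


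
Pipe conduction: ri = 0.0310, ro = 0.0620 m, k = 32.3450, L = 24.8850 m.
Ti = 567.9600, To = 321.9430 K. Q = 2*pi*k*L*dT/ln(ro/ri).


dT = 246.0170 K
ln(ro/ri) = 0.6931
Q = 2*pi*32.3450*24.8850*246.0170 / 0.6931 = 1794999.4761 W

1794999.4761 W


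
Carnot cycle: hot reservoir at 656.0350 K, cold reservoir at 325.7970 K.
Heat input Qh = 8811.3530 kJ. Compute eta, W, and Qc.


eta = 1 - 325.7970/656.0350 = 0.5034
W = 0.5034 * 8811.3530 = 4435.5005 kJ
Qc = 8811.3530 - 4435.5005 = 4375.8525 kJ

eta = 50.3385%, W = 4435.5005 kJ, Qc = 4375.8525 kJ


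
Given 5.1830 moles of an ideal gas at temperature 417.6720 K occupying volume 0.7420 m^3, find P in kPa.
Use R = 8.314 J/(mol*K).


P = nRT/V = 5.1830 * 8.314 * 417.6720 / 0.7420
= 17998.0971 / 0.7420 = 24256.1956 Pa = 24.2562 kPa

24.2562 kPa


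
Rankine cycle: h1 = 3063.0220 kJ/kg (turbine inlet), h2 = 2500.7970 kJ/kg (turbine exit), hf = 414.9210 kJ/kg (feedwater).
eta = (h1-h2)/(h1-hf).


W = 562.2250 kJ/kg
Q_in = 2648.1010 kJ/kg
eta = 0.2123 = 21.2313%

eta = 21.2313%


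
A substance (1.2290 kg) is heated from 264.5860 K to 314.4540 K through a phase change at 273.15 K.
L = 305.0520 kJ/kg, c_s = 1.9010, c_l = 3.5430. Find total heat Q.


Q1 (sensible, solid) = 1.2290 * 1.9010 * 8.5640 = 20.0083 kJ
Q2 (latent) = 1.2290 * 305.0520 = 374.9089 kJ
Q3 (sensible, liquid) = 1.2290 * 3.5430 * 41.3040 = 179.8519 kJ
Q_total = 574.7692 kJ

574.7692 kJ


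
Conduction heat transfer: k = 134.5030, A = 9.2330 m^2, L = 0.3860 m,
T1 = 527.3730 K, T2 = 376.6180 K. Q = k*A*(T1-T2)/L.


dT = 150.7550 K
Q = 134.5030 * 9.2330 * 150.7550 / 0.3860 = 485019.5306 W

485019.5306 W


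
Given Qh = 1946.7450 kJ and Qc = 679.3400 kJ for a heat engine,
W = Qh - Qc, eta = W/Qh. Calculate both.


W = 1946.7450 - 679.3400 = 1267.4050 kJ
eta = 1267.4050 / 1946.7450 = 0.6510 = 65.1038%

W = 1267.4050 kJ, eta = 65.1038%


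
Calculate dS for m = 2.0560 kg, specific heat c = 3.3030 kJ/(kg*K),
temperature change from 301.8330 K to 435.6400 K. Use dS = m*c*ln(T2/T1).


T2/T1 = 1.4433
ln(T2/T1) = 0.3669
dS = 2.0560 * 3.3030 * 0.3669 = 2.4919 kJ/K

2.4919 kJ/K


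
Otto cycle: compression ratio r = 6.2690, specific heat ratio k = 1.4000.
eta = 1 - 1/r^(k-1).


r^(k-1) = 2.0839
eta = 1 - 1/2.0839 = 0.5201 = 52.0133%

52.0133%


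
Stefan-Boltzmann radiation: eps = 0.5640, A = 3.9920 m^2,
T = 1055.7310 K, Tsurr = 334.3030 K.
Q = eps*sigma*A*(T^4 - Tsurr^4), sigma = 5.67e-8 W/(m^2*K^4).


T^4 = 1.2423e+12
Tsurr^4 = 1.2490e+10
Q = 0.5640 * 5.67e-8 * 3.9920 * 1.2298e+12 = 156991.8852 W

156991.8852 W


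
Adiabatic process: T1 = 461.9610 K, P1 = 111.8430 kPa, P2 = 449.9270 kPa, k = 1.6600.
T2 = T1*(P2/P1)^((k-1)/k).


(k-1)/k = 0.3976
(P2/P1)^exp = 1.7392
T2 = 461.9610 * 1.7392 = 803.4556 K

803.4556 K


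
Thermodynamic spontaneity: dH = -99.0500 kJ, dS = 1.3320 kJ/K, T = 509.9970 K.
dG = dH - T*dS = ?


T*dS = 509.9970 * 1.3320 = 679.3160 kJ
dG = -99.0500 - 679.3160 = -778.3660 kJ (spontaneous)

dG = -778.3660 kJ, spontaneous


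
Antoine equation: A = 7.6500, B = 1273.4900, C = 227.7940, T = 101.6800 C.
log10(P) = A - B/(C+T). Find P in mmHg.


C+T = 329.4740
B/(C+T) = 3.8652
log10(P) = 7.6500 - 3.8652 = 3.7848
P = 10^3.7848 = 6092.2605 mmHg

6092.2605 mmHg


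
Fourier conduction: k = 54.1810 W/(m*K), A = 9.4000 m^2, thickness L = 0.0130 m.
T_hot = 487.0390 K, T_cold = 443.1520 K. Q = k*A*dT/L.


dT = 43.8870 K
Q = 54.1810 * 9.4000 * 43.8870 / 0.0130 = 1719362.3494 W

1719362.3494 W


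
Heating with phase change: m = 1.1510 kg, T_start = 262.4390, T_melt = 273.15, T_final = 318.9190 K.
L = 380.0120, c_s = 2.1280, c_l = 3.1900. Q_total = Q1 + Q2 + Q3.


Q1 (sensible, solid) = 1.1510 * 2.1280 * 10.7110 = 26.2348 kJ
Q2 (latent) = 1.1510 * 380.0120 = 437.3938 kJ
Q3 (sensible, liquid) = 1.1510 * 3.1900 * 45.7690 = 168.0496 kJ
Q_total = 631.6781 kJ

631.6781 kJ


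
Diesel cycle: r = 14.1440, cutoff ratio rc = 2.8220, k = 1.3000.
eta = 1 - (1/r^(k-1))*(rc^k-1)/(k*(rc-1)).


r^(k-1) = 2.2140
rc^k = 3.8523
eta = 0.4561 = 45.6077%

45.6077%


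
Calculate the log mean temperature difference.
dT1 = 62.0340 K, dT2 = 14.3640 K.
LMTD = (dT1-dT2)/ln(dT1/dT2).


dT1/dT2 = 4.3187
ln(dT1/dT2) = 1.4630
LMTD = 47.6700 / 1.4630 = 32.5847 K

32.5847 K


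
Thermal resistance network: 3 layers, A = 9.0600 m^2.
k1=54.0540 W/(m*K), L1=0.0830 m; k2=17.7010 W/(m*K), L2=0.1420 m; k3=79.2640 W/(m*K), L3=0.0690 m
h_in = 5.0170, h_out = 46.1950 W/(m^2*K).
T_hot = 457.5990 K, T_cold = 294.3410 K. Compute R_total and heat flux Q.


R_conv_in = 1/(5.0170*9.0600) = 0.0220
R_1 = 0.0830/(54.0540*9.0600) = 0.0002
R_2 = 0.1420/(17.7010*9.0600) = 0.0009
R_3 = 0.0690/(79.2640*9.0600) = 9.6083e-05
R_conv_out = 1/(46.1950*9.0600) = 0.0024
R_total = 0.0255 K/W
Q = 163.2580 / 0.0255 = 6392.0976 W

R_total = 0.0255 K/W, Q = 6392.0976 W


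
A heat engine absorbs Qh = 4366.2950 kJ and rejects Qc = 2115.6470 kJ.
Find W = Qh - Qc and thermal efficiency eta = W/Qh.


W = 4366.2950 - 2115.6470 = 2250.6480 kJ
eta = 2250.6480 / 4366.2950 = 0.5155 = 51.5459%

W = 2250.6480 kJ, eta = 51.5459%


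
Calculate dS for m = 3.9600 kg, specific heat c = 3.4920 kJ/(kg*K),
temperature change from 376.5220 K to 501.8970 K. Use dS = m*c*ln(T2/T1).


T2/T1 = 1.3330
ln(T2/T1) = 0.2874
dS = 3.9600 * 3.4920 * 0.2874 = 3.9745 kJ/K

3.9745 kJ/K


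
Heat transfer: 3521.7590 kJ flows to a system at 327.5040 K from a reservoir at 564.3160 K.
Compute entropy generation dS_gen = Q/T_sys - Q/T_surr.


dS_sys = 3521.7590/327.5040 = 10.7533 kJ/K
dS_surr = -3521.7590/564.3160 = -6.2408 kJ/K
dS_gen = 10.7533 - 6.2408 = 4.5126 kJ/K (irreversible)

dS_gen = 4.5126 kJ/K, irreversible


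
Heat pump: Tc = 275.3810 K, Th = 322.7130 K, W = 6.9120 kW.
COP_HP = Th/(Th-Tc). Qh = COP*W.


COP = 322.7130 / 47.3320 = 6.8181
Qh = 6.8181 * 6.9120 = 47.1265 kW

COP = 6.8181, Qh = 47.1265 kW


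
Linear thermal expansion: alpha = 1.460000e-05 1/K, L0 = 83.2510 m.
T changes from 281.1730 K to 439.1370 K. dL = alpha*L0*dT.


dT = 157.9640 K
dL = 1.460000e-05 * 83.2510 * 157.9640 = 0.192000 m
L_final = 83.443000 m

dL = 0.192000 m


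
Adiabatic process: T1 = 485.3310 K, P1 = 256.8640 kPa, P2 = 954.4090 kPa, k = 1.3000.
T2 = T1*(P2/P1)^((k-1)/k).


(k-1)/k = 0.2308
(P2/P1)^exp = 1.3538
T2 = 485.3310 * 1.3538 = 657.0278 K

657.0278 K


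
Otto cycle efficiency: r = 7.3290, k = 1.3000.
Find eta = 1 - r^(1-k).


r^(k-1) = 1.8177
eta = 1 - 1/1.8177 = 0.4498 = 44.9843%

44.9843%


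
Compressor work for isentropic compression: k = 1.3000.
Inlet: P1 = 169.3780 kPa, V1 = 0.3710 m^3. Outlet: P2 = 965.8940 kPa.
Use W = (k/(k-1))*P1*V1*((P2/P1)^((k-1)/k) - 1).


(k-1)/k = 0.2308
(P2/P1)^exp = 1.4944
W = 4.3333 * 169.3780 * 0.3710 * (1.4944 - 1) = 134.6375 kJ

134.6375 kJ


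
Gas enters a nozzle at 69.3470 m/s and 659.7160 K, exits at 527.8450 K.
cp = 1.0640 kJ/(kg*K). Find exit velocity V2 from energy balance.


dT = 131.8710 K
2*cp*1000*dT = 280621.4880
V1^2 = 4809.0064
V2 = sqrt(285430.4944) = 534.2570 m/s

534.2570 m/s


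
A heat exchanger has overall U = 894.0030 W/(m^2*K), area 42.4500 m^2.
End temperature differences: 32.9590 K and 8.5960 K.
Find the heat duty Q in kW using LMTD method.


LMTD = 18.1277 K
Q = 894.0030 * 42.4500 * 18.1277 = 687952.9006 W = 687.9529 kW

687.9529 kW


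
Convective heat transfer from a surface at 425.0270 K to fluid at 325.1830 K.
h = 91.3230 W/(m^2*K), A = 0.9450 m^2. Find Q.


dT = 99.8440 K
Q = 91.3230 * 0.9450 * 99.8440 = 8616.5607 W

8616.5607 W


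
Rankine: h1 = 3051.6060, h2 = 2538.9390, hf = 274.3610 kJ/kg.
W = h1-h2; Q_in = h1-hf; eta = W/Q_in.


W = 512.6670 kJ/kg
Q_in = 2777.2450 kJ/kg
eta = 0.1846 = 18.4596%

eta = 18.4596%


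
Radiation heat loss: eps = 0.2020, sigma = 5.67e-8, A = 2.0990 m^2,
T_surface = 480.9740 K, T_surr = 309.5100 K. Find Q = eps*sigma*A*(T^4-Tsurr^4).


T^4 = 5.3516e+10
Tsurr^4 = 9.1770e+09
Q = 0.2020 * 5.67e-8 * 2.0990 * 4.4339e+10 = 1065.9492 W

1065.9492 W


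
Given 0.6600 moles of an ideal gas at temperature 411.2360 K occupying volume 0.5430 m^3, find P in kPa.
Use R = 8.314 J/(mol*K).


P = nRT/V = 0.6600 * 8.314 * 411.2360 / 0.5430
= 2256.5506 / 0.5430 = 4155.7102 Pa = 4.1557 kPa

4.1557 kPa


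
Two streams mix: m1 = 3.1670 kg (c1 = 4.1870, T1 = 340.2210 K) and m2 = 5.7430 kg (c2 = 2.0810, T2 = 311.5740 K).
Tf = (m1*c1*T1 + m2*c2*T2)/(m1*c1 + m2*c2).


num = 8235.0863
den = 25.2114
Tf = 326.6412 K

326.6412 K


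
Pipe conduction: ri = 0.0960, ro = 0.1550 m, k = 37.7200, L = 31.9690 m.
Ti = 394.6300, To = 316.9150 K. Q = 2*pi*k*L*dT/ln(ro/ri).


dT = 77.7150 K
ln(ro/ri) = 0.4791
Q = 2*pi*37.7200*31.9690*77.7150 / 0.4791 = 1229080.1412 W

1229080.1412 W


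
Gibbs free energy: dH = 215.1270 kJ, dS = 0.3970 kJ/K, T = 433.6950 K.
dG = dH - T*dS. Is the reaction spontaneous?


T*dS = 433.6950 * 0.3970 = 172.1769 kJ
dG = 215.1270 - 172.1769 = 42.9501 kJ (non-spontaneous)

dG = 42.9501 kJ, non-spontaneous


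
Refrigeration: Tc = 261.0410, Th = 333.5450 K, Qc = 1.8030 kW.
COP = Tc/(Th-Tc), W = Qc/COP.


COP = 261.0410 / 72.5040 = 3.6004
W = 1.8030 / 3.6004 = 0.5008 kW

COP = 3.6004, W = 0.5008 kW


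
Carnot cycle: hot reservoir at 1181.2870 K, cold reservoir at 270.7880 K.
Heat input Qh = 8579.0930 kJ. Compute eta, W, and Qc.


eta = 1 - 270.7880/1181.2870 = 0.7708
W = 0.7708 * 8579.0930 = 6612.4960 kJ
Qc = 8579.0930 - 6612.4960 = 1966.5970 kJ

eta = 77.0769%, W = 6612.4960 kJ, Qc = 1966.5970 kJ


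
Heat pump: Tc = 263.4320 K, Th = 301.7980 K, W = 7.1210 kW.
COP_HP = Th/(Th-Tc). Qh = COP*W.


COP = 301.7980 / 38.3660 = 7.8663
Qh = 7.8663 * 7.1210 = 56.0158 kW

COP = 7.8663, Qh = 56.0158 kW


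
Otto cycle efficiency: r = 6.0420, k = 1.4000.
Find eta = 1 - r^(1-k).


r^(k-1) = 2.0534
eta = 1 - 1/2.0534 = 0.5130 = 51.3001%

51.3001%


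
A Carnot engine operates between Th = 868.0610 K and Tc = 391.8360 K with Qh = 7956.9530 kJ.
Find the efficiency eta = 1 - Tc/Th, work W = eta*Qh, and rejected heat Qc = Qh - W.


eta = 1 - 391.8360/868.0610 = 0.5486
W = 0.5486 * 7956.9530 = 4365.2462 kJ
Qc = 7956.9530 - 4365.2462 = 3591.7068 kJ

eta = 54.8608%, W = 4365.2462 kJ, Qc = 3591.7068 kJ
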